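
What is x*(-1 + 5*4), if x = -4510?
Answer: -85690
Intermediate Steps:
x*(-1 + 5*4) = -4510*(-1 + 5*4) = -4510*(-1 + 20) = -4510*19 = -85690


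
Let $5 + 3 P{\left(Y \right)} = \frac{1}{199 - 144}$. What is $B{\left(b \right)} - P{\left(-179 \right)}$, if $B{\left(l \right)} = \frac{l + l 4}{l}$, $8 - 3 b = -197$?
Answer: $\frac{1099}{165} \approx 6.6606$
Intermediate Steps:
$P{\left(Y \right)} = - \frac{274}{165}$ ($P{\left(Y \right)} = - \frac{5}{3} + \frac{1}{3 \left(199 - 144\right)} = - \frac{5}{3} + \frac{1}{3 \cdot 55} = - \frac{5}{3} + \frac{1}{3} \cdot \frac{1}{55} = - \frac{5}{3} + \frac{1}{165} = - \frac{274}{165}$)
$b = \frac{205}{3}$ ($b = \frac{8}{3} - - \frac{197}{3} = \frac{8}{3} + \frac{197}{3} = \frac{205}{3} \approx 68.333$)
$B{\left(l \right)} = 5$ ($B{\left(l \right)} = \frac{l + 4 l}{l} = \frac{5 l}{l} = 5$)
$B{\left(b \right)} - P{\left(-179 \right)} = 5 - - \frac{274}{165} = 5 + \frac{274}{165} = \frac{1099}{165}$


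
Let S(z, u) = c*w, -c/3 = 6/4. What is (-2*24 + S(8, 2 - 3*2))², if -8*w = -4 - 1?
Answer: 660969/256 ≈ 2581.9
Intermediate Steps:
c = -9/2 (c = -18/4 = -3*3/2 = -9/2 ≈ -4.5000)
w = 5/8 (w = -(-4 - 1)/8 = -⅛*(-5) = 5/8 ≈ 0.62500)
S(z, u) = -45/16 (S(z, u) = -9/2*5/8 = -45/16)
(-2*24 + S(8, 2 - 3*2))² = (-2*24 - 45/16)² = (-48 - 45/16)² = (-813/16)² = 660969/256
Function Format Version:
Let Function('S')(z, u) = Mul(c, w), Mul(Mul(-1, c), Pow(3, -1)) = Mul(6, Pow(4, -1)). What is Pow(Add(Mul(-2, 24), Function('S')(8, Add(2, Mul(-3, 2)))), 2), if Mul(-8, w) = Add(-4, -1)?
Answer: Rational(660969, 256) ≈ 2581.9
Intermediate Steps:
c = Rational(-9, 2) (c = Mul(-3, Mul(6, Pow(4, -1))) = Mul(-3, Mul(6, Rational(1, 4))) = Mul(-3, Rational(3, 2)) = Rational(-9, 2) ≈ -4.5000)
w = Rational(5, 8) (w = Mul(Rational(-1, 8), Add(-4, -1)) = Mul(Rational(-1, 8), -5) = Rational(5, 8) ≈ 0.62500)
Function('S')(z, u) = Rational(-45, 16) (Function('S')(z, u) = Mul(Rational(-9, 2), Rational(5, 8)) = Rational(-45, 16))
Pow(Add(Mul(-2, 24), Function('S')(8, Add(2, Mul(-3, 2)))), 2) = Pow(Add(Mul(-2, 24), Rational(-45, 16)), 2) = Pow(Add(-48, Rational(-45, 16)), 2) = Pow(Rational(-813, 16), 2) = Rational(660969, 256)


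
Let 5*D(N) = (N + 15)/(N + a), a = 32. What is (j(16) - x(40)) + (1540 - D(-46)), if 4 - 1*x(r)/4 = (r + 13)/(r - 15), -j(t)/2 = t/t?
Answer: 535513/350 ≈ 1530.0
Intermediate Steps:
D(N) = (15 + N)/(5*(32 + N)) (D(N) = ((N + 15)/(N + 32))/5 = ((15 + N)/(32 + N))/5 = (15 + N)/(5*(32 + N)))
j(t) = -2 (j(t) = -2*t/t = -2*1 = -2)
x(r) = 16 - 4*(13 + r)/(-15 + r) (x(r) = 16 - 4*(r + 13)/(r - 15) = 16 - 4*(13 + r)/(-15 + r))
(j(16) - x(40)) + (1540 - D(-46)) = (-2 - 4*(-73 + 3*40)/(-15 + 40)) + (1540 - (15 - 46)/(5*(32 - 46))) = (-2 - 4*(-73 + 120)/25) + (1540 - (-31)/(5*(-14))) = (-2 - 4*47/25) + (1540 - (-1)*(-31)/(5*14)) = (-2 - 1*188/25) + (1540 - 1*31/70) = (-2 - 188/25) + (1540 - 31/70) = -238/25 + 107769/70 = 535513/350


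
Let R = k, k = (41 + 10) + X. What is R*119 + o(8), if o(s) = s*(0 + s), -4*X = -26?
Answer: 13813/2 ≈ 6906.5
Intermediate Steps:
X = 13/2 (X = -¼*(-26) = 13/2 ≈ 6.5000)
k = 115/2 (k = (41 + 10) + 13/2 = 51 + 13/2 = 115/2 ≈ 57.500)
o(s) = s² (o(s) = s*s = s²)
R = 115/2 ≈ 57.500
R*119 + o(8) = (115/2)*119 + 8² = 13685/2 + 64 = 13813/2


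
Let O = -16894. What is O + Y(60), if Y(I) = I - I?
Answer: -16894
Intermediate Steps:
Y(I) = 0
O + Y(60) = -16894 + 0 = -16894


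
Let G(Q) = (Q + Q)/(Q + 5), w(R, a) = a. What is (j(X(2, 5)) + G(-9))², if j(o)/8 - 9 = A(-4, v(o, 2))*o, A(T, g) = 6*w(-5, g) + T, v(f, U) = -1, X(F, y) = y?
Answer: 418609/4 ≈ 1.0465e+5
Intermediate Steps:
G(Q) = 2*Q/(5 + Q) (G(Q) = (2*Q)/(5 + Q) = 2*Q/(5 + Q))
A(T, g) = T + 6*g (A(T, g) = 6*g + T = T + 6*g)
j(o) = 72 - 80*o (j(o) = 72 + 8*((-4 + 6*(-1))*o) = 72 + 8*((-4 - 6)*o) = 72 + 8*(-10*o) = 72 - 80*o)
(j(X(2, 5)) + G(-9))² = ((72 - 80*5) + 2*(-9)/(5 - 9))² = ((72 - 400) + 2*(-9)/(-4))² = (-328 + 2*(-9)*(-¼))² = (-328 + 9/2)² = (-647/2)² = 418609/4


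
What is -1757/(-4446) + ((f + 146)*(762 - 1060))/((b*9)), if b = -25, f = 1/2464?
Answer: 2653350607/13693680 ≈ 193.76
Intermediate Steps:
f = 1/2464 ≈ 0.00040584
-1757/(-4446) + ((f + 146)*(762 - 1060))/((b*9)) = -1757/(-4446) + ((1/2464 + 146)*(762 - 1060))/((-25*9)) = -1757*(-1/4446) + ((359745/2464)*(-298))/(-225) = 1757/4446 - 53602005/1232*(-1/225) = 1757/4446 + 3573467/18480 = 2653350607/13693680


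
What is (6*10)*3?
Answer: 180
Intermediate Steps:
(6*10)*3 = 60*3 = 180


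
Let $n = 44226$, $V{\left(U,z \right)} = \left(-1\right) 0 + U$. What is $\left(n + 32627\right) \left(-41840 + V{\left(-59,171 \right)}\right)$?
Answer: $-3220063847$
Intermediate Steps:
$V{\left(U,z \right)} = U$ ($V{\left(U,z \right)} = 0 + U = U$)
$\left(n + 32627\right) \left(-41840 + V{\left(-59,171 \right)}\right) = \left(44226 + 32627\right) \left(-41840 - 59\right) = 76853 \left(-41899\right) = -3220063847$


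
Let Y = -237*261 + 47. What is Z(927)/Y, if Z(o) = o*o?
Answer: -859329/61810 ≈ -13.903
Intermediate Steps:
Z(o) = o**2
Y = -61810 (Y = -61857 + 47 = -61810)
Z(927)/Y = 927**2/(-61810) = 859329*(-1/61810) = -859329/61810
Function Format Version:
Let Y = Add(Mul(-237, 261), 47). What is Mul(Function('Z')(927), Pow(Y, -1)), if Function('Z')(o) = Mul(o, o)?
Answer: Rational(-859329, 61810) ≈ -13.903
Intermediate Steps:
Function('Z')(o) = Pow(o, 2)
Y = -61810 (Y = Add(-61857, 47) = -61810)
Mul(Function('Z')(927), Pow(Y, -1)) = Mul(Pow(927, 2), Pow(-61810, -1)) = Mul(859329, Rational(-1, 61810)) = Rational(-859329, 61810)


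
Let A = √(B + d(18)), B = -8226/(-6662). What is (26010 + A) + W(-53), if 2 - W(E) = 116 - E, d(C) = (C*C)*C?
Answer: 25843 + 3*√7191445795/3331 ≈ 25919.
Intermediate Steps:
d(C) = C³ (d(C) = C²*C = C³)
B = 4113/3331 (B = -8226*(-1/6662) = 4113/3331 ≈ 1.2348)
W(E) = -114 + E (W(E) = 2 - (116 - E) = 2 + (-116 + E) = -114 + E)
A = 3*√7191445795/3331 (A = √(4113/3331 + 18³) = √(4113/3331 + 5832) = √(19430505/3331) = 3*√7191445795/3331 ≈ 76.376)
(26010 + A) + W(-53) = (26010 + 3*√7191445795/3331) + (-114 - 53) = (26010 + 3*√7191445795/3331) - 167 = 25843 + 3*√7191445795/3331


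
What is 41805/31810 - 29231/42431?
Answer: 168797969/269946022 ≈ 0.62530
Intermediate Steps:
41805/31810 - 29231/42431 = 41805*(1/31810) - 29231*1/42431 = 8361/6362 - 29231/42431 = 168797969/269946022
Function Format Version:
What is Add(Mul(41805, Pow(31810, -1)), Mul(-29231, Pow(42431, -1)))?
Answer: Rational(168797969, 269946022) ≈ 0.62530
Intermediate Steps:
Add(Mul(41805, Pow(31810, -1)), Mul(-29231, Pow(42431, -1))) = Add(Mul(41805, Rational(1, 31810)), Mul(-29231, Rational(1, 42431))) = Add(Rational(8361, 6362), Rational(-29231, 42431)) = Rational(168797969, 269946022)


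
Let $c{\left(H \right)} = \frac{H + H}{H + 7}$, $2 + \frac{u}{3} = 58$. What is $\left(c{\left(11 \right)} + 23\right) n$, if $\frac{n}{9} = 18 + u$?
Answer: $40548$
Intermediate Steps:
$u = 168$ ($u = -6 + 3 \cdot 58 = -6 + 174 = 168$)
$c{\left(H \right)} = \frac{2 H}{7 + H}$
$n = 1674$ ($n = 9 \left(18 + 168\right) = 9 \cdot 186 = 1674$)
$\left(c{\left(11 \right)} + 23\right) n = \left(2 \cdot 11 \frac{1}{7 + 11} + 23\right) 1674 = \left(2 \cdot 11 \cdot \frac{1}{18} + 23\right) 1674 = \left(\frac{11}{9} + 23\right) 1674 = \frac{218}{9} \cdot 1674 = 40548$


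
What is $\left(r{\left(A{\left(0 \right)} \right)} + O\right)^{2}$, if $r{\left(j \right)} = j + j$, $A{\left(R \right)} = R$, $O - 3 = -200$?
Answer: $38809$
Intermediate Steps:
$O = -197$ ($O = 3 - 200 = -197$)
$r{\left(j \right)} = 2 j$
$\left(r{\left(A{\left(0 \right)} \right)} + O\right)^{2} = \left(2 \cdot 0 - 197\right)^{2} = \left(0 - 197\right)^{2} = \left(-197\right)^{2} = 38809$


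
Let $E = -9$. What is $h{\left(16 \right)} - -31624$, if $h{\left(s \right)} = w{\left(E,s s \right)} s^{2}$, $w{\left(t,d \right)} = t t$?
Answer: $52360$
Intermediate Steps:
$w{\left(t,d \right)} = t^{2}$
$h{\left(s \right)} = 81 s^{2}$ ($h{\left(s \right)} = \left(-9\right)^{2} s^{2} = 81 s^{2}$)
$h{\left(16 \right)} - -31624 = 81 \cdot 16^{2} - -31624 = 81 \cdot 256 + 31624 = 20736 + 31624 = 52360$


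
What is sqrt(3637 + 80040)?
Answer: sqrt(83677) ≈ 289.27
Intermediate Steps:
sqrt(3637 + 80040) = sqrt(83677)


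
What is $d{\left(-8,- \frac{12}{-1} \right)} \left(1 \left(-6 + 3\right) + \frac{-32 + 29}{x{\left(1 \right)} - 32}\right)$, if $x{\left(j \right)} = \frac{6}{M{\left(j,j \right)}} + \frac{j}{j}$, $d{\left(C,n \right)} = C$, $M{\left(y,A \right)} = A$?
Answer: $\frac{576}{25} \approx 23.04$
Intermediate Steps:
$x{\left(j \right)} = 1 + \frac{6}{j}$ ($x{\left(j \right)} = \frac{6}{j} + \frac{j}{j} = \frac{6}{j} + 1 = 1 + \frac{6}{j}$)
$d{\left(-8,- \frac{12}{-1} \right)} \left(1 \left(-6 + 3\right) + \frac{-32 + 29}{x{\left(1 \right)} - 32}\right) = - 8 \left(1 \left(-6 + 3\right) + \frac{-32 + 29}{\frac{6 + 1}{1} - 32}\right) = - 8 \left(1 \left(-3\right) - \frac{3}{1 \cdot 7 - 32}\right) = - 8 \left(-3 - \frac{3}{7 - 32}\right) = - 8 \left(-3 - \frac{3}{-25}\right) = - 8 \left(-3 - - \frac{3}{25}\right) = - 8 \left(-3 + \frac{3}{25}\right) = \left(-8\right) \left(- \frac{72}{25}\right) = \frac{576}{25}$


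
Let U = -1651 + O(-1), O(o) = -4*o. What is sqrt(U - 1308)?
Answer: I*sqrt(2955) ≈ 54.36*I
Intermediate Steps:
U = -1647 (U = -1651 - 4*(-1) = -1651 + 4 = -1647)
sqrt(U - 1308) = sqrt(-1647 - 1308) = sqrt(-2955) = I*sqrt(2955)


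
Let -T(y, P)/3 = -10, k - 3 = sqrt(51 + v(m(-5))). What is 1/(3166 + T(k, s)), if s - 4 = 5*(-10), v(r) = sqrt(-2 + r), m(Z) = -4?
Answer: 1/3196 ≈ 0.00031289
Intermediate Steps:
s = -46 (s = 4 + 5*(-10) = 4 - 50 = -46)
k = 3 + sqrt(51 + I*sqrt(6)) (k = 3 + sqrt(51 + sqrt(-2 - 4)) = 3 + sqrt(51 + sqrt(-6)) = 3 + sqrt(51 + I*sqrt(6)) ≈ 10.143 + 0.17145*I)
T(y, P) = 30 (T(y, P) = -3*(-10) = 30)
1/(3166 + T(k, s)) = 1/(3166 + 30) = 1/3196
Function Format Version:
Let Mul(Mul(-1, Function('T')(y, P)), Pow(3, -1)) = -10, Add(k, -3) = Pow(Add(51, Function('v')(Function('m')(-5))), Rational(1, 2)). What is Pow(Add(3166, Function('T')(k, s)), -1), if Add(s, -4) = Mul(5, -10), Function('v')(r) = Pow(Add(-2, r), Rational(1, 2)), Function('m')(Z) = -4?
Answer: Rational(1, 3196) ≈ 0.00031289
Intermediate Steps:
s = -46 (s = Add(4, Mul(5, -10)) = Add(4, -50) = -46)
k = Add(3, Pow(Add(51, Mul(I, Pow(6, Rational(1, 2)))), Rational(1, 2))) (k = Add(3, Pow(Add(51, Pow(Add(-2, -4), Rational(1, 2))), Rational(1, 2))) = Add(3, Pow(Add(51, Pow(-6, Rational(1, 2))), Rational(1, 2))) = Add(3, Pow(Add(51, Mul(I, Pow(6, Rational(1, 2)))), Rational(1, 2))) ≈ Add(10.143, Mul(0.17145, I)))
Function('T')(y, P) = 30 (Function('T')(y, P) = Mul(-3, -10) = 30)
Pow(Add(3166, Function('T')(k, s)), -1) = Pow(Add(3166, 30), -1) = Pow(3196, -1) = Rational(1, 3196)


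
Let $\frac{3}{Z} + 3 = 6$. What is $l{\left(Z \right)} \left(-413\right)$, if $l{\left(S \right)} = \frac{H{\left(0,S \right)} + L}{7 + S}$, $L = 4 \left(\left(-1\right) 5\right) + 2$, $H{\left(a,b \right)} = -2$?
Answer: $\frac{2065}{2} \approx 1032.5$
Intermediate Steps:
$Z = 1$ ($Z = \frac{3}{-3 + 6} = \frac{3}{3} = 3 \cdot \frac{1}{3} = 1$)
$L = -18$ ($L = 4 \left(-5\right) + 2 = -20 + 2 = -18$)
$l{\left(S \right)} = - \frac{20}{7 + S}$ ($l{\left(S \right)} = \frac{-2 - 18}{7 + S} = - \frac{20}{7 + S}$)
$l{\left(Z \right)} \left(-413\right) = - \frac{20}{7 + 1} \left(-413\right) = - \frac{20}{8} \left(-413\right) = \left(-20\right) \frac{1}{8} \left(-413\right) = \left(- \frac{5}{2}\right) \left(-413\right) = \frac{2065}{2}$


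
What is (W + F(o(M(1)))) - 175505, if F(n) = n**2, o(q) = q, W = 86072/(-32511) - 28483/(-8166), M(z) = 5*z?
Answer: -15529018039873/88494942 ≈ -1.7548e+5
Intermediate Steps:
W = 74382287/88494942 (W = 86072*(-1/32511) - 28483*(-1/8166) = -86072/32511 + 28483/8166 = 74382287/88494942 ≈ 0.84053)
(W + F(o(M(1)))) - 175505 = (74382287/88494942 + (5*1)**2) - 175505 = (74382287/88494942 + 5**2) - 175505 = (74382287/88494942 + 25) - 175505 = 2286755837/88494942 - 175505 = -15529018039873/88494942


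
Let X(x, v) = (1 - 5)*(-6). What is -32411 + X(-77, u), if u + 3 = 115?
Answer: -32387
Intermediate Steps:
u = 112 (u = -3 + 115 = 112)
X(x, v) = 24 (X(x, v) = -4*(-6) = 24)
-32411 + X(-77, u) = -32411 + 24 = -32387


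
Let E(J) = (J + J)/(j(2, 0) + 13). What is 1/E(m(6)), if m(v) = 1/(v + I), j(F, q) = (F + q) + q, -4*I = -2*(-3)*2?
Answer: 45/2 ≈ 22.500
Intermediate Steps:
I = -3 (I = -(-2*(-3))*2/4 = -3*2/2 = -¼*12 = -3)
j(F, q) = F + 2*q
m(v) = 1/(-3 + v) (m(v) = 1/(v - 3) = 1/(-3 + v))
E(J) = 2*J/15 (E(J) = (J + J)/((2 + 2*0) + 13) = (2*J)/((2 + 0) + 13) = (2*J)/(2 + 13) = (2*J)/15 = (2*J)*(1/15) = 2*J/15)
1/E(m(6)) = 1/(2/(15*(-3 + 6))) = 1/((2/15)/3) = 1/((2/15)*(⅓)) = 1/(2/45) = 45/2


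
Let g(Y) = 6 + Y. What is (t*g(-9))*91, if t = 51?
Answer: -13923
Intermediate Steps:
(t*g(-9))*91 = (51*(6 - 9))*91 = (51*(-3))*91 = -153*91 = -13923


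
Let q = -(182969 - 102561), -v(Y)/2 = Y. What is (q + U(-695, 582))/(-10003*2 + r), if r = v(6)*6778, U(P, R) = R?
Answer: 39913/50671 ≈ 0.78769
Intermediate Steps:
v(Y) = -2*Y
q = -80408 (q = -1*80408 = -80408)
r = -81336 (r = -2*6*6778 = -12*6778 = -81336)
(q + U(-695, 582))/(-10003*2 + r) = (-80408 + 582)/(-10003*2 - 81336) = -79826/(-20006 - 81336) = -79826/(-101342) = -79826*(-1/101342) = 39913/50671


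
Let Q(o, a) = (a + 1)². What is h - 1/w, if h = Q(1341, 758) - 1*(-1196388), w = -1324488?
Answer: 2347613920873/1324488 ≈ 1.7725e+6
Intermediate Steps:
Q(o, a) = (1 + a)²
h = 1772469 (h = (1 + 758)² - 1*(-1196388) = 759² + 1196388 = 576081 + 1196388 = 1772469)
h - 1/w = 1772469 - 1/(-1324488) = 1772469 - 1*(-1/1324488) = 1772469 + 1/1324488 = 2347613920873/1324488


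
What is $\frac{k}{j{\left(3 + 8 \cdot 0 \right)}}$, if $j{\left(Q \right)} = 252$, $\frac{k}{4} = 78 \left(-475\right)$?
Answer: $- \frac{12350}{21} \approx -588.1$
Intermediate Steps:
$k = -148200$ ($k = 4 \cdot 78 \left(-475\right) = 4 \left(-37050\right) = -148200$)
$\frac{k}{j{\left(3 + 8 \cdot 0 \right)}} = - \frac{148200}{252} = \left(-148200\right) \frac{1}{252} = - \frac{12350}{21}$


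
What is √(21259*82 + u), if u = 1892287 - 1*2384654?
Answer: √1250871 ≈ 1118.4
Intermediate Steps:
u = -492367 (u = 1892287 - 2384654 = -492367)
√(21259*82 + u) = √(21259*82 - 492367) = √(1743238 - 492367) = √1250871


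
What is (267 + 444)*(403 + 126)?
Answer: 376119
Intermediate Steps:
(267 + 444)*(403 + 126) = 711*529 = 376119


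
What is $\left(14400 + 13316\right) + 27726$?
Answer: $55442$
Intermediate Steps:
$\left(14400 + 13316\right) + 27726 = 27716 + 27726 = 55442$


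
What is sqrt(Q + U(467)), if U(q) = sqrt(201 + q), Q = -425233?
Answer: sqrt(-425233 + 2*sqrt(167)) ≈ 652.08*I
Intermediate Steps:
sqrt(Q + U(467)) = sqrt(-425233 + sqrt(201 + 467)) = sqrt(-425233 + sqrt(668)) = sqrt(-425233 + 2*sqrt(167))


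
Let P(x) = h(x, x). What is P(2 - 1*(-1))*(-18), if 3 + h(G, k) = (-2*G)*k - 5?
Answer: 468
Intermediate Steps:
h(G, k) = -8 - 2*G*k (h(G, k) = -3 + ((-2*G)*k - 5) = -3 + (-2*G*k - 5) = -3 + (-5 - 2*G*k) = -8 - 2*G*k)
P(x) = -8 - 2*x² (P(x) = -8 - 2*x*x = -8 - 2*x²)
P(2 - 1*(-1))*(-18) = (-8 - 2*(2 - 1*(-1))²)*(-18) = (-8 - 2*(2 + 1)²)*(-18) = (-8 - 2*3²)*(-18) = (-8 - 2*9)*(-18) = (-8 - 18)*(-18) = -26*(-18) = 468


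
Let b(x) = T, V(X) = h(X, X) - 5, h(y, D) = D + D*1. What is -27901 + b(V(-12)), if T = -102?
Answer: -28003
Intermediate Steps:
h(y, D) = 2*D (h(y, D) = D + D = 2*D)
V(X) = -5 + 2*X (V(X) = 2*X - 5 = -5 + 2*X)
b(x) = -102
-27901 + b(V(-12)) = -27901 - 102 = -28003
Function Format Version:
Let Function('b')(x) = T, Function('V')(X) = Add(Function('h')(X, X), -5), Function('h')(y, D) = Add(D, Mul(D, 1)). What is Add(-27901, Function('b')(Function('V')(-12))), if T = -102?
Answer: -28003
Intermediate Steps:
Function('h')(y, D) = Mul(2, D) (Function('h')(y, D) = Add(D, D) = Mul(2, D))
Function('V')(X) = Add(-5, Mul(2, X)) (Function('V')(X) = Add(Mul(2, X), -5) = Add(-5, Mul(2, X)))
Function('b')(x) = -102
Add(-27901, Function('b')(Function('V')(-12))) = Add(-27901, -102) = -28003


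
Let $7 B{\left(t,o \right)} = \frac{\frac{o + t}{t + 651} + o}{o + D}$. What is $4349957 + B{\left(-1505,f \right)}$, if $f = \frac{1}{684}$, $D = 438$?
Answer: $\frac{7790629239351251}{1790966954} \approx 4.35 \cdot 10^{6}$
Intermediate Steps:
$f = \frac{1}{684} \approx 0.001462$
$B{\left(t,o \right)} = \frac{o + \frac{o + t}{651 + t}}{7 \left(438 + o\right)}$ ($B{\left(t,o \right)} = \frac{\left(\frac{o + t}{t + 651} + o\right) \frac{1}{o + 438}}{7} = \frac{\left(\frac{o + t}{651 + t} + o\right) \frac{1}{438 + o}}{7} = \frac{\left(o + \frac{o + t}{651 + t}\right) \frac{1}{438 + o}}{7} = \frac{\frac{1}{438 + o} \left(o + \frac{o + t}{651 + t}\right)}{7} = \frac{o + \frac{o + t}{651 + t}}{7 \left(438 + o\right)}$)
$4349957 + B{\left(-1505,f \right)} = 4349957 + \frac{-1505 + 652 \cdot \frac{1}{684} + \frac{1}{684} \left(-1505\right)}{7 \left(285138 + 438 \left(-1505\right) + 651 \cdot \frac{1}{684} + \frac{1}{684} \left(-1505\right)\right)} = 4349957 + \frac{-1505 + \frac{163}{171} - \frac{1505}{684}}{7 \left(285138 - 659190 + \frac{217}{228} - \frac{1505}{684}\right)} = 4349957 + \frac{1}{7} \frac{1}{- \frac{127926211}{342}} \left(- \frac{1030273}{684}\right) = 4349957 + \frac{1}{7} \left(- \frac{342}{127926211}\right) \left(- \frac{1030273}{684}\right) = 4349957 + \frac{1030273}{1790966954} = \frac{7790629239351251}{1790966954}$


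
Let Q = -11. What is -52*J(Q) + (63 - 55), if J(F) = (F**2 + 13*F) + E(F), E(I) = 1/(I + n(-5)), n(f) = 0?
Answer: 12724/11 ≈ 1156.7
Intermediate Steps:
E(I) = 1/I (E(I) = 1/(I + 0) = 1/I)
J(F) = 1/F + F**2 + 13*F (J(F) = (F**2 + 13*F) + 1/F = 1/F + F**2 + 13*F)
-52*J(Q) + (63 - 55) = -52*(1 + (-11)**2*(13 - 11))/(-11) + (63 - 55) = -(-52)*(1 + 121*2)/11 + 8 = -(-52)*(1 + 242)/11 + 8 = -(-52)*243/11 + 8 = -52*(-243/11) + 8 = 12636/11 + 8 = 12724/11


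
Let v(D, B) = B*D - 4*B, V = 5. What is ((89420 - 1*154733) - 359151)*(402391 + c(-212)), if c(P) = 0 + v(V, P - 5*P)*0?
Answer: -170800493424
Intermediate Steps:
v(D, B) = -4*B + B*D
c(P) = 0 (c(P) = 0 + ((P - 5*P)*(-4 + 5))*0 = 0 + (-4*P*1)*0 = 0 - 4*P*0 = 0 + 0 = 0)
((89420 - 1*154733) - 359151)*(402391 + c(-212)) = ((89420 - 1*154733) - 359151)*(402391 + 0) = ((89420 - 154733) - 359151)*402391 = (-65313 - 359151)*402391 = -424464*402391 = -170800493424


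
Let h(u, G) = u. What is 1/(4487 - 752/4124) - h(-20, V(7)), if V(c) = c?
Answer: 92519211/4625909 ≈ 20.000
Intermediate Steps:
1/(4487 - 752/4124) - h(-20, V(7)) = 1/(4487 - 752/4124) - 1*(-20) = 1/(4487 - 752*1/4124) + 20 = 1/(4487 - 188/1031) + 20 = 1/(4625909/1031) + 20 = 1031/4625909 + 20 = 92519211/4625909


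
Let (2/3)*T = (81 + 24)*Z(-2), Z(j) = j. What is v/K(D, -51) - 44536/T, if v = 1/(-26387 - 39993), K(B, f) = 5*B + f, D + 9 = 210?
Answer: 20891184403/147761880 ≈ 141.38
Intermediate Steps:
D = 201 (D = -9 + 210 = 201)
K(B, f) = f + 5*B
v = -1/66380 (v = 1/(-66380) = -1/66380 ≈ -1.5065e-5)
T = -315 (T = 3*((81 + 24)*(-2))/2 = 3*(105*(-2))/2 = (3/2)*(-210) = -315)
v/K(D, -51) - 44536/T = -1/(66380*(-51 + 5*201)) - 44536/(-315) = -1/(66380*(-51 + 1005)) - 44536*(-1/315) = -1/66380/954 + 44536/315 = -1/66380*1/954 + 44536/315 = -1/63326520 + 44536/315 = 20891184403/147761880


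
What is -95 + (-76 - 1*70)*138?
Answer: -20243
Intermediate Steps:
-95 + (-76 - 1*70)*138 = -95 + (-76 - 70)*138 = -95 - 146*138 = -95 - 20148 = -20243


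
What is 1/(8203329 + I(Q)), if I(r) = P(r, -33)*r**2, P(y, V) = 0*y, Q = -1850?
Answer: 1/8203329 ≈ 1.2190e-7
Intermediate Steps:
P(y, V) = 0
I(r) = 0 (I(r) = 0*r**2 = 0)
1/(8203329 + I(Q)) = 1/(8203329 + 0) = 1/8203329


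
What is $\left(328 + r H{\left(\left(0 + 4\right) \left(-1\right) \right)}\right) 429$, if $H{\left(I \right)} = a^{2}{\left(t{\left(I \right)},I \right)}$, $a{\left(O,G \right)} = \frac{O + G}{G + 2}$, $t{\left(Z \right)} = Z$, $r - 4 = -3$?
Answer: $147576$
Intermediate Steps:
$r = 1$ ($r = 4 - 3 = 1$)
$a{\left(O,G \right)} = \frac{G + O}{2 + G}$
$H{\left(I \right)} = \frac{4 I^{2}}{\left(2 + I\right)^{2}}$ ($H{\left(I \right)} = \left(\frac{I + I}{2 + I}\right)^{2} = \left(\frac{2 I}{2 + I}\right)^{2} = \frac{4 I^{2}}{\left(2 + I\right)^{2}}$)
$\left(328 + r H{\left(\left(0 + 4\right) \left(-1\right) \right)}\right) 429 = \left(328 + 1 \frac{4 \left(\left(0 + 4\right) \left(-1\right)\right)^{2}}{\left(2 + \left(0 + 4\right) \left(-1\right)\right)^{2}}\right) 429 = \left(328 + 1 \frac{4 \left(4 \left(-1\right)\right)^{2}}{\left(2 + 4 \left(-1\right)\right)^{2}}\right) 429 = \left(328 + 1 \frac{4 \left(-4\right)^{2}}{\left(2 - 4\right)^{2}}\right) 429 = \left(328 + 1 \cdot 4 \cdot 16 \cdot \frac{1}{4}\right) 429 = \left(328 + 1 \cdot 16\right) 429 = \left(328 + 16\right) 429 = 344 \cdot 429 = 147576$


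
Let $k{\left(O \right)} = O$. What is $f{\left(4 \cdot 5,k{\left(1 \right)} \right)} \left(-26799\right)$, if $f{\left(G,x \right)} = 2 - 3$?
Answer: $26799$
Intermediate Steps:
$f{\left(G,x \right)} = -1$
$f{\left(4 \cdot 5,k{\left(1 \right)} \right)} \left(-26799\right) = \left(-1\right) \left(-26799\right) = 26799$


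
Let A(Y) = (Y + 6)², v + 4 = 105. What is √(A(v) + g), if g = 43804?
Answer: √55253 ≈ 235.06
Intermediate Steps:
v = 101 (v = -4 + 105 = 101)
A(Y) = (6 + Y)²
√(A(v) + g) = √((6 + 101)² + 43804) = √(107² + 43804) = √(11449 + 43804) = √55253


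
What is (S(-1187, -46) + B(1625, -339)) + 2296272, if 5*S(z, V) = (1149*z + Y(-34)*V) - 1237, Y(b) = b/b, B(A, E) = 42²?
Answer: 10125034/5 ≈ 2.0250e+6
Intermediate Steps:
B(A, E) = 1764
Y(b) = 1
S(z, V) = -1237/5 + V/5 + 1149*z/5 (S(z, V) = ((1149*z + 1*V) - 1237)/5 = ((1149*z + V) - 1237)/5 = ((V + 1149*z) - 1237)/5 = (-1237 + V + 1149*z)/5 = -1237/5 + V/5 + 1149*z/5)
(S(-1187, -46) + B(1625, -339)) + 2296272 = ((-1237/5 + (⅕)*(-46) + (1149/5)*(-1187)) + 1764) + 2296272 = ((-1237/5 - 46/5 - 1363863/5) + 1764) + 2296272 = (-1365146/5 + 1764) + 2296272 = -1356326/5 + 2296272 = 10125034/5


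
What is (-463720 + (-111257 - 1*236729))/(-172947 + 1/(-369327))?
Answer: 149892470931/31936998335 ≈ 4.6934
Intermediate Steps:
(-463720 + (-111257 - 1*236729))/(-172947 + 1/(-369327)) = (-463720 + (-111257 - 236729))/(-172947 - 1/369327) = (-463720 - 347986)/(-63873996670/369327) = -811706*(-369327/63873996670) = 149892470931/31936998335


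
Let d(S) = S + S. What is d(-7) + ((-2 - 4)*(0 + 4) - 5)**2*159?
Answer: 133705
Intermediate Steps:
d(S) = 2*S
d(-7) + ((-2 - 4)*(0 + 4) - 5)**2*159 = 2*(-7) + ((-2 - 4)*(0 + 4) - 5)**2*159 = -14 + (-6*4 - 5)**2*159 = -14 + (-24 - 5)**2*159 = -14 + (-29)**2*159 = -14 + 841*159 = -14 + 133719 = 133705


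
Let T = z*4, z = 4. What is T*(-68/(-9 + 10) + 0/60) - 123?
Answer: -1211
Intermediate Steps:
T = 16 (T = 4*4 = 16)
T*(-68/(-9 + 10) + 0/60) - 123 = 16*(-68/(-9 + 10) + 0/60) - 123 = 16*(-68/1 + 0*(1/60)) - 123 = 16*(-68*1 + 0) - 123 = 16*(-68 + 0) - 123 = 16*(-68) - 123 = -1088 - 123 = -1211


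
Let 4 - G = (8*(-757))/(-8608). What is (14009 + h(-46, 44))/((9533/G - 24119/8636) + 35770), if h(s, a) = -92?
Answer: 426304040964/1184201065835 ≈ 0.35999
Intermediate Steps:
G = 3547/1076 (G = 4 - 8*(-757)/(-8608) = 4 - (-6056)*(-1)/8608 = 4 - 1*757/1076 = 4 - 757/1076 = 3547/1076 ≈ 3.2965)
(14009 + h(-46, 44))/((9533/G - 24119/8636) + 35770) = (14009 - 92)/((9533/(3547/1076) - 24119/8636) + 35770) = 13917/((9533*(1076/3547) - 24119*1/8636) + 35770) = 13917/((10257508/3547 - 24119/8636) + 35770) = 13917/(88498288995/30631892 + 35770) = 13917/(1184201065835/30631892) = 13917*(30631892/1184201065835) = 426304040964/1184201065835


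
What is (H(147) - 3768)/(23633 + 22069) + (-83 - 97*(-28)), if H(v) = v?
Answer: 40109915/15234 ≈ 2632.9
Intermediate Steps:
(H(147) - 3768)/(23633 + 22069) + (-83 - 97*(-28)) = (147 - 3768)/(23633 + 22069) + (-83 - 97*(-28)) = -3621/45702 + (-83 + 2716) = -3621*1/45702 + 2633 = -1207/15234 + 2633 = 40109915/15234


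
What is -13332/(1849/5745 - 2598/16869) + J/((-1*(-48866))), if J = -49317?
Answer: -1913255827131099/24085416142 ≈ -79436.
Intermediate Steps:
-13332/(1849/5745 - 2598/16869) + J/((-1*(-48866))) = -13332/(1849/5745 - 2598/16869) - 49317/((-1*(-48866))) = -13332/(1849*(1/5745) - 2598*1/16869) - 49317/48866 = -13332/(1849/5745 - 866/5623) - 49317*1/48866 = -13332/5421757/32304135 - 49317/48866 = -13332*32304135/5421757 - 49317/48866 = -39152611620/492887 - 49317/48866 = -1913255827131099/24085416142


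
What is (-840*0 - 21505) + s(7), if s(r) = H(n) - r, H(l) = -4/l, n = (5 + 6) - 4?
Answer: -150588/7 ≈ -21513.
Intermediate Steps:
n = 7 (n = 11 - 4 = 7)
s(r) = -4/7 - r
(-840*0 - 21505) + s(7) = (-840*0 - 21505) + (-4/7 - 1*7) = (0 - 21505) + (-4/7 - 7) = -21505 - 53/7 = -150588/7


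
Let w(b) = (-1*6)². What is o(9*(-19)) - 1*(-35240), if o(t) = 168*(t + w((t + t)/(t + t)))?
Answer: 12560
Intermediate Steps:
w(b) = 36 (w(b) = (-6)² = 36)
o(t) = 6048 + 168*t (o(t) = 168*(t + 36) = 168*(36 + t) = 6048 + 168*t)
o(9*(-19)) - 1*(-35240) = (6048 + 168*(9*(-19))) - 1*(-35240) = (6048 + 168*(-171)) + 35240 = (6048 - 28728) + 35240 = -22680 + 35240 = 12560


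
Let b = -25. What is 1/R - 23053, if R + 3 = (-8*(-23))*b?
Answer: -106112960/4603 ≈ -23053.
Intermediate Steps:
R = -4603 (R = -3 - 8*(-23)*(-25) = -3 + 184*(-25) = -3 - 4600 = -4603)
1/R - 23053 = 1/(-4603) - 23053 = -1/4603 - 23053 = -106112960/4603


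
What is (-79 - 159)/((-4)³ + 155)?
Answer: -34/13 ≈ -2.6154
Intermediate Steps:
(-79 - 159)/((-4)³ + 155) = -238/(-64 + 155) = -238/91 = -238*1/91 = -34/13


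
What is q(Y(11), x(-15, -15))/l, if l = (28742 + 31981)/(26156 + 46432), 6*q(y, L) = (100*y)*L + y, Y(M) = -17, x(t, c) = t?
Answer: 308293334/60723 ≈ 5077.0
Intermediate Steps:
q(y, L) = y/6 + 50*L*y/3 (q(y, L) = ((100*y)*L + y)/6 = (100*L*y + y)/6 = (y + 100*L*y)/6 = y/6 + 50*L*y/3)
l = 20241/24196 (l = 60723/72588 = 60723*(1/72588) = 20241/24196 ≈ 0.83654)
q(Y(11), x(-15, -15))/l = ((1/6)*(-17)*(1 + 100*(-15)))/(20241/24196) = ((1/6)*(-17)*(1 - 1500))*(24196/20241) = ((1/6)*(-17)*(-1499))*(24196/20241) = (25483/6)*(24196/20241) = 308293334/60723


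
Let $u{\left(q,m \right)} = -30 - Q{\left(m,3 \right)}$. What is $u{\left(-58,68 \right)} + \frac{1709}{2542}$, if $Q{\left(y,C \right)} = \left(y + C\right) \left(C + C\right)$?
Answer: $- \frac{1157443}{2542} \approx -455.33$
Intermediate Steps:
$Q{\left(y,C \right)} = 2 C \left(C + y\right)$ ($Q{\left(y,C \right)} = \left(C + y\right) 2 C = 2 C \left(C + y\right)$)
$u{\left(q,m \right)} = -48 - 6 m$ ($u{\left(q,m \right)} = -30 - 2 \cdot 3 \left(3 + m\right) = -30 - \left(18 + 6 m\right) = -48 - 6 m$)
$u{\left(-58,68 \right)} + \frac{1709}{2542} = \left(-48 - 408\right) + \frac{1709}{2542} = \left(-48 - 408\right) + 1709 \cdot \frac{1}{2542} = -456 + \frac{1709}{2542} = - \frac{1157443}{2542}$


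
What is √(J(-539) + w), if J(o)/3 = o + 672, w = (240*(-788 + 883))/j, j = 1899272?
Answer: 3*√2498836321641/237409 ≈ 19.975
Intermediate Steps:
w = 2850/237409 (w = (240*(-788 + 883))/1899272 = (240*95)*(1/1899272) = 22800*(1/1899272) = 2850/237409 ≈ 0.012005)
J(o) = 2016 + 3*o (J(o) = 3*(o + 672) = 3*(672 + o) = 2016 + 3*o)
√(J(-539) + w) = √((2016 + 3*(-539)) + 2850/237409) = √((2016 - 1617) + 2850/237409) = √(399 + 2850/237409) = √(94729041/237409) = 3*√2498836321641/237409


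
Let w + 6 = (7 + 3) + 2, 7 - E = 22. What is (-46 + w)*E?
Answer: 600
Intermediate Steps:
E = -15 (E = 7 - 1*22 = 7 - 22 = -15)
w = 6 (w = -6 + ((7 + 3) + 2) = -6 + (10 + 2) = -6 + 12 = 6)
(-46 + w)*E = (-46 + 6)*(-15) = -40*(-15) = 600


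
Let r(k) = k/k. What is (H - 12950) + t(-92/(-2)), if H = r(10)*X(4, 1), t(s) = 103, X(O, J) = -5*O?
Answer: -12867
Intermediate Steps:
r(k) = 1
H = -20 (H = 1*(-5*4) = 1*(-20) = -20)
(H - 12950) + t(-92/(-2)) = (-20 - 12950) + 103 = -12970 + 103 = -12867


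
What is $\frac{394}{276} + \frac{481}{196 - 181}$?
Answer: $\frac{23111}{690} \approx 33.494$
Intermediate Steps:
$\frac{394}{276} + \frac{481}{196 - 181} = 394 \cdot \frac{1}{276} + \frac{481}{15} = \frac{197}{138} + 481 \cdot \frac{1}{15} = \frac{197}{138} + \frac{481}{15} = \frac{23111}{690}$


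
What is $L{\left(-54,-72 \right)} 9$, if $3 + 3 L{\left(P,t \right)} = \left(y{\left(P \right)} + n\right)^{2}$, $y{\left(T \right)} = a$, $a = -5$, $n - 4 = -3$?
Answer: $39$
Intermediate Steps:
$n = 1$ ($n = 4 - 3 = 1$)
$y{\left(T \right)} = -5$
$L{\left(P,t \right)} = \frac{13}{3}$ ($L{\left(P,t \right)} = -1 + \frac{\left(-5 + 1\right)^{2}}{3} = -1 + \frac{\left(-4\right)^{2}}{3} = -1 + \frac{1}{3} \cdot 16 = -1 + \frac{16}{3} = \frac{13}{3}$)
$L{\left(-54,-72 \right)} 9 = \frac{13}{3} \cdot 9 = 39$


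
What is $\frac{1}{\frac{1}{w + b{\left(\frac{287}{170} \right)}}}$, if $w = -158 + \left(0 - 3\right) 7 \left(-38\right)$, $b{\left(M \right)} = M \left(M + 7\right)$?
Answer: $\frac{18919899}{28900} \approx 654.67$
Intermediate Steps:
$b{\left(M \right)} = M \left(7 + M\right)$
$w = 640$ ($w = -158 + \left(-3\right) 7 \left(-38\right) = -158 - -798 = -158 + 798 = 640$)
$\frac{1}{\frac{1}{w + b{\left(\frac{287}{170} \right)}}} = \frac{1}{\frac{1}{640 + \frac{287}{170} \left(7 + \frac{287}{170}\right)}} = \frac{1}{\frac{1}{640 + 287 \cdot \frac{1}{170} \left(7 + 287 \cdot \frac{1}{170}\right)}} = \frac{1}{\frac{1}{640 + \frac{287 \left(7 + \frac{287}{170}\right)}{170}}} = \frac{1}{\frac{1}{640 + \frac{287}{170} \cdot \frac{1477}{170}}} = \frac{1}{\frac{1}{640 + \frac{423899}{28900}}} = \frac{1}{\frac{1}{\frac{18919899}{28900}}} = \frac{1}{\frac{28900}{18919899}} = \frac{18919899}{28900}$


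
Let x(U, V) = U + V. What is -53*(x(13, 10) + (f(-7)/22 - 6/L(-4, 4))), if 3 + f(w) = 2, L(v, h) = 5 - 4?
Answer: -19769/22 ≈ -898.59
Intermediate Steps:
L(v, h) = 1
f(w) = -1 (f(w) = -3 + 2 = -1)
-53*(x(13, 10) + (f(-7)/22 - 6/L(-4, 4))) = -53*((13 + 10) + (-1/22 - 6/1)) = -53*(23 + (-1*1/22 - 6*1)) = -53*(23 + (-1/22 - 6)) = -53*(23 - 133/22) = -53*373/22 = -19769/22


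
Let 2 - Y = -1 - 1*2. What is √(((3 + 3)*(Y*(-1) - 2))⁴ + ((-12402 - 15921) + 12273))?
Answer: √3095646 ≈ 1759.4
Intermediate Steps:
Y = 5 (Y = 2 - (-1 - 1*2) = 2 - (-1 - 2) = 2 - 1*(-3) = 2 + 3 = 5)
√(((3 + 3)*(Y*(-1) - 2))⁴ + ((-12402 - 15921) + 12273)) = √(((3 + 3)*(5*(-1) - 2))⁴ + ((-12402 - 15921) + 12273)) = √((6*(-5 - 2))⁴ + (-28323 + 12273)) = √((6*(-7))⁴ - 16050) = √((-42)⁴ - 16050) = √(3111696 - 16050) = √3095646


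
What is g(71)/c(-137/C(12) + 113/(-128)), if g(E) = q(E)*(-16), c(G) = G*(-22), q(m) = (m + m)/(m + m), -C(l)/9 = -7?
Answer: -64512/271205 ≈ -0.23787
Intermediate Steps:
C(l) = 63 (C(l) = -9*(-7) = 63)
q(m) = 1 (q(m) = (2*m)/((2*m)) = (2*m)*(1/(2*m)) = 1)
c(G) = -22*G
g(E) = -16 (g(E) = 1*(-16) = -16)
g(71)/c(-137/C(12) + 113/(-128)) = -16*(-1/(22*(-137/63 + 113/(-128)))) = -16*(-1/(22*(-137*1/63 + 113*(-1/128)))) = -16*(-1/(22*(-137/63 - 113/128))) = -16/((-22*(-24655/8064))) = -16/271205/4032 = -16*4032/271205 = -64512/271205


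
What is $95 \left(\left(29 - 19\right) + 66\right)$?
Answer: $7220$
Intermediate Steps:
$95 \left(\left(29 - 19\right) + 66\right) = 95 \left(10 + 66\right) = 95 \cdot 76 = 7220$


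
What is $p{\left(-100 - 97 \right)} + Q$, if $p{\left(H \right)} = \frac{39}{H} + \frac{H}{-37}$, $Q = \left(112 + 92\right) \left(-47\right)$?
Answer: $- \frac{69849566}{7289} \approx -9582.9$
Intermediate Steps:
$Q = -9588$ ($Q = 204 \left(-47\right) = -9588$)
$p{\left(H \right)} = \frac{39}{H} - \frac{H}{37}$ ($p{\left(H \right)} = \frac{39}{H} + H \left(- \frac{1}{37}\right) = \frac{39}{H} - \frac{H}{37}$)
$p{\left(-100 - 97 \right)} + Q = \left(\frac{39}{-100 - 97} - \frac{-100 - 97}{37}\right) - 9588 = \left(\frac{39}{-197} - - \frac{197}{37}\right) - 9588 = \left(39 \left(- \frac{1}{197}\right) + \frac{197}{37}\right) - 9588 = \left(- \frac{39}{197} + \frac{197}{37}\right) - 9588 = \frac{37366}{7289} - 9588 = - \frac{69849566}{7289}$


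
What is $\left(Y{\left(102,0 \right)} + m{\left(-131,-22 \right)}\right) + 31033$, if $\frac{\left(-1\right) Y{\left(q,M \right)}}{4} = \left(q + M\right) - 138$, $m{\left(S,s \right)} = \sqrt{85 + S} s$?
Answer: $31177 - 22 i \sqrt{46} \approx 31177.0 - 149.21 i$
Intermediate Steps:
$m{\left(S,s \right)} = s \sqrt{85 + S}$
$Y{\left(q,M \right)} = 552 - 4 M - 4 q$ ($Y{\left(q,M \right)} = - 4 \left(\left(q + M\right) - 138\right) = - 4 \left(\left(M + q\right) - 138\right) = - 4 \left(-138 + M + q\right) = 552 - 4 M - 4 q$)
$\left(Y{\left(102,0 \right)} + m{\left(-131,-22 \right)}\right) + 31033 = \left(\left(552 - 0 - 408\right) - 22 \sqrt{85 - 131}\right) + 31033 = \left(\left(552 + 0 - 408\right) - 22 \sqrt{-46}\right) + 31033 = \left(144 - 22 i \sqrt{46}\right) + 31033 = 31177 - 22 i \sqrt{46}$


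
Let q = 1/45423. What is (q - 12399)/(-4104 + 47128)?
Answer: -35199986/122142447 ≈ -0.28819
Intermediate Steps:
q = 1/45423 ≈ 2.2015e-5
(q - 12399)/(-4104 + 47128) = (1/45423 - 12399)/(-4104 + 47128) = -563199776/45423/43024 = -563199776/45423*1/43024 = -35199986/122142447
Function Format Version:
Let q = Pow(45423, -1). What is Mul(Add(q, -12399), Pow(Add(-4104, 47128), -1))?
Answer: Rational(-35199986, 122142447) ≈ -0.28819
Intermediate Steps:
q = Rational(1, 45423) ≈ 2.2015e-5
Mul(Add(q, -12399), Pow(Add(-4104, 47128), -1)) = Mul(Add(Rational(1, 45423), -12399), Pow(Add(-4104, 47128), -1)) = Mul(Rational(-563199776, 45423), Pow(43024, -1)) = Mul(Rational(-563199776, 45423), Rational(1, 43024)) = Rational(-35199986, 122142447)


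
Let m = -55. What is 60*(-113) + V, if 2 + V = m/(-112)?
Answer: -759529/112 ≈ -6781.5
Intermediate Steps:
V = -169/112 (V = -2 - 55/(-112) = -2 - 55*(-1/112) = -2 + 55/112 = -169/112 ≈ -1.5089)
60*(-113) + V = 60*(-113) - 169/112 = -6780 - 169/112 = -759529/112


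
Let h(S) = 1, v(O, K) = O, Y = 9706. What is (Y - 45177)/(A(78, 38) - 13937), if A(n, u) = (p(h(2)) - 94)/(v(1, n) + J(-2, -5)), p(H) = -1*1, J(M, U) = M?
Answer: 35471/13842 ≈ 2.5626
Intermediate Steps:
p(H) = -1
A(n, u) = 95 (A(n, u) = (-1 - 94)/(1 - 2) = -95/(-1) = -95*(-1) = 95)
(Y - 45177)/(A(78, 38) - 13937) = (9706 - 45177)/(95 - 13937) = -35471/(-13842) = -35471*(-1/13842) = 35471/13842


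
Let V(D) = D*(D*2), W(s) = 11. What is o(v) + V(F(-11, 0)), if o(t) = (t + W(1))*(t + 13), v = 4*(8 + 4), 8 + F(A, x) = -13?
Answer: 4481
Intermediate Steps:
F(A, x) = -21 (F(A, x) = -8 - 13 = -21)
v = 48 (v = 4*12 = 48)
V(D) = 2*D² (V(D) = D*(2*D) = 2*D²)
o(t) = (11 + t)*(13 + t) (o(t) = (t + 11)*(t + 13) = (11 + t)*(13 + t))
o(v) + V(F(-11, 0)) = (143 + 48² + 24*48) + 2*(-21)² = (143 + 2304 + 1152) + 2*441 = 3599 + 882 = 4481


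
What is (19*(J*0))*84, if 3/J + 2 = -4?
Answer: 0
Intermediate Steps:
J = -½ (J = 3/(-2 - 4) = 3/(-6) = 3*(-⅙) = -½ ≈ -0.50000)
(19*(J*0))*84 = (19*(-½*0))*84 = (19*0)*84 = 0*84 = 0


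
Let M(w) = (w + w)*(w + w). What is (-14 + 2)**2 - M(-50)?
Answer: -9856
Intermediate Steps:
M(w) = 4*w**2 (M(w) = (2*w)*(2*w) = 4*w**2)
(-14 + 2)**2 - M(-50) = (-14 + 2)**2 - 4*(-50)**2 = (-12)**2 - 4*2500 = 144 - 1*10000 = 144 - 10000 = -9856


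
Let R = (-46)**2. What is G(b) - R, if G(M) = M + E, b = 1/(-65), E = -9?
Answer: -138126/65 ≈ -2125.0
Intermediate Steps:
R = 2116
b = -1/65 ≈ -0.015385
G(M) = -9 + M (G(M) = M - 9 = -9 + M)
G(b) - R = (-9 - 1/65) - 1*2116 = -586/65 - 2116 = -138126/65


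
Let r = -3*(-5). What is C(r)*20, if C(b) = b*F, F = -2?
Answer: -600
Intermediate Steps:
r = 15
C(b) = -2*b (C(b) = b*(-2) = -2*b)
C(r)*20 = -2*15*20 = -30*20 = -600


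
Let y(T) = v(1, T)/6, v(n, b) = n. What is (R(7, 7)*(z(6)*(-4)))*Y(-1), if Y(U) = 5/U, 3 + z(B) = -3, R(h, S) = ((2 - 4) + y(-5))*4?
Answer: 880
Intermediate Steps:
y(T) = ⅙ (y(T) = 1/6 = 1*(⅙) = ⅙)
R(h, S) = -22/3 (R(h, S) = ((2 - 4) + ⅙)*4 = (-2 + ⅙)*4 = -11/6*4 = -22/3)
z(B) = -6 (z(B) = -3 - 3 = -6)
(R(7, 7)*(z(6)*(-4)))*Y(-1) = (-(-44)*(-4))*(5/(-1)) = (-22/3*24)*(5*(-1)) = -176*(-5) = 880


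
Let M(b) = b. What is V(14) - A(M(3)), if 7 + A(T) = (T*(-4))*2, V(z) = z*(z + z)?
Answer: 423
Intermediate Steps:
V(z) = 2*z**2 (V(z) = z*(2*z) = 2*z**2)
A(T) = -7 - 8*T (A(T) = -7 + (T*(-4))*2 = -7 - 4*T*2 = -7 - 8*T)
V(14) - A(M(3)) = 2*14**2 - (-7 - 8*3) = 2*196 - (-7 - 24) = 392 - 1*(-31) = 392 + 31 = 423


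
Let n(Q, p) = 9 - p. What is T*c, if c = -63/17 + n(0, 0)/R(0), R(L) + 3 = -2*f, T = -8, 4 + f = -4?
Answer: 5328/221 ≈ 24.109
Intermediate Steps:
f = -8 (f = -4 - 4 = -8)
R(L) = 13 (R(L) = -3 - 2*(-8) = -3 + 16 = 13)
c = -666/221 (c = -63/17 + (9 - 1*0)/13 = -63*1/17 + (9 + 0)*(1/13) = -63/17 + 9*(1/13) = -63/17 + 9/13 = -666/221 ≈ -3.0136)
T*c = -8*(-666/221) = 5328/221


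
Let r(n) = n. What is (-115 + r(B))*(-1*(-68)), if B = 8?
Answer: -7276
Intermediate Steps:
(-115 + r(B))*(-1*(-68)) = (-115 + 8)*(-1*(-68)) = -107*68 = -7276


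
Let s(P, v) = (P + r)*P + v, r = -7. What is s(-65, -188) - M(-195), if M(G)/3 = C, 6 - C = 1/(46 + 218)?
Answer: 393713/88 ≈ 4474.0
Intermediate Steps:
s(P, v) = v + P*(-7 + P) (s(P, v) = (P - 7)*P + v = (-7 + P)*P + v = P*(-7 + P) + v = v + P*(-7 + P))
C = 1583/264 (C = 6 - 1/(46 + 218) = 6 - 1/264 = 1583/264 ≈ 5.9962)
M(G) = 1583/88 (M(G) = 3*(1583/264) = 1583/88)
s(-65, -188) - M(-195) = (-188 + (-65)**2 - 7*(-65)) - 1*1583/88 = (-188 + 4225 + 455) - 1583/88 = 4492 - 1583/88 = 393713/88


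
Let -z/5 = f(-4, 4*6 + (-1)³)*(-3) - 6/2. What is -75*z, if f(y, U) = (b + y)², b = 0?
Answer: -19125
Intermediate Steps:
f(y, U) = y² (f(y, U) = (0 + y)² = y²)
z = 255 (z = -5*((-4)²*(-3) - 6/2) = -5*(16*(-3) - 6*½) = -5*(-48 - 3) = -5*(-51) = 255)
-75*z = -75*255 = -19125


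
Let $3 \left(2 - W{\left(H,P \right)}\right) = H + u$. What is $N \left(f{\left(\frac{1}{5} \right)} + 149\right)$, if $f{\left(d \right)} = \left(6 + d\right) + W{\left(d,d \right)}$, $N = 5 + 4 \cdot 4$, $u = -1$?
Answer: $\frac{16534}{5} \approx 3306.8$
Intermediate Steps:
$W{\left(H,P \right)} = \frac{7}{3} - \frac{H}{3}$ ($W{\left(H,P \right)} = 2 - \frac{H - 1}{3} = 2 - \frac{-1 + H}{3} = 2 - \left(- \frac{1}{3} + \frac{H}{3}\right) = \frac{7}{3} - \frac{H}{3}$)
$N = 21$ ($N = 5 + 16 = 21$)
$f{\left(d \right)} = \frac{25}{3} + \frac{2 d}{3}$ ($f{\left(d \right)} = \left(6 + d\right) - \left(- \frac{7}{3} + \frac{d}{3}\right) = \frac{25}{3} + \frac{2 d}{3}$)
$N \left(f{\left(\frac{1}{5} \right)} + 149\right) = 21 \left(\left(\frac{25}{3} + \frac{2}{3 \cdot 5}\right) + 149\right) = 21 \left(\left(\frac{25}{3} + \frac{2}{3} \cdot \frac{1}{5}\right) + 149\right) = 21 \left(\left(\frac{25}{3} + \frac{2}{15}\right) + 149\right) = 21 \left(\frac{127}{15} + 149\right) = 21 \cdot \frac{2362}{15} = \frac{16534}{5}$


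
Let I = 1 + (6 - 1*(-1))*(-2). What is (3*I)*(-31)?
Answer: 1209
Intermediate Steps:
I = -13 (I = 1 + (6 + 1)*(-2) = 1 + 7*(-2) = 1 - 14 = -13)
(3*I)*(-31) = (3*(-13))*(-31) = -39*(-31) = 1209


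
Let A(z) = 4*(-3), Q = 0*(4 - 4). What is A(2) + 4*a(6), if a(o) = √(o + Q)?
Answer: -12 + 4*√6 ≈ -2.2020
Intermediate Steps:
Q = 0 (Q = 0*0 = 0)
a(o) = √o (a(o) = √(o + 0) = √o)
A(z) = -12
A(2) + 4*a(6) = -12 + 4*√6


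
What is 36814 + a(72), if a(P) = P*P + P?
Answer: 42070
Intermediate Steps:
a(P) = P + P² (a(P) = P² + P = P + P²)
36814 + a(72) = 36814 + 72*(1 + 72) = 36814 + 72*73 = 36814 + 5256 = 42070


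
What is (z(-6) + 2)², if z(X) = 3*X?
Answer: 256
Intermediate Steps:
(z(-6) + 2)² = (3*(-6) + 2)² = (-18 + 2)² = (-16)² = 256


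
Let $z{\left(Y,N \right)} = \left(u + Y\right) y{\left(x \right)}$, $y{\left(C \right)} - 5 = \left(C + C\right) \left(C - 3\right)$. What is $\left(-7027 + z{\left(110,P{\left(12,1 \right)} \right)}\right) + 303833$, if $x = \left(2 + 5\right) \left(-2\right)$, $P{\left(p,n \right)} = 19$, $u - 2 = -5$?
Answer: $348273$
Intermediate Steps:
$u = -3$ ($u = 2 - 5 = -3$)
$x = -14$ ($x = 7 \left(-2\right) = -14$)
$y{\left(C \right)} = 5 + 2 C \left(-3 + C\right)$ ($y{\left(C \right)} = 5 + \left(C + C\right) \left(C - 3\right) = 5 + 2 C \left(-3 + C\right)$)
$z{\left(Y,N \right)} = -1443 + 481 Y$ ($z{\left(Y,N \right)} = \left(-3 + Y\right) \left(5 - -84 + 2 \left(-14\right)^{2}\right) = \left(-3 + Y\right) \left(5 + 84 + 2 \cdot 196\right) = \left(-3 + Y\right) \left(5 + 84 + 392\right) = \left(-3 + Y\right) 481 = -1443 + 481 Y$)
$\left(-7027 + z{\left(110,P{\left(12,1 \right)} \right)}\right) + 303833 = \left(-7027 + \left(-1443 + 481 \cdot 110\right)\right) + 303833 = \left(-7027 + \left(-1443 + 52910\right)\right) + 303833 = \left(-7027 + 51467\right) + 303833 = 44440 + 303833 = 348273$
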